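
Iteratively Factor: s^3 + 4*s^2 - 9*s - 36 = (s + 4)*(s^2 - 9) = (s + 3)*(s + 4)*(s - 3)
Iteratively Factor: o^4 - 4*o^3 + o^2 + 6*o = (o + 1)*(o^3 - 5*o^2 + 6*o) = (o - 3)*(o + 1)*(o^2 - 2*o) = (o - 3)*(o - 2)*(o + 1)*(o)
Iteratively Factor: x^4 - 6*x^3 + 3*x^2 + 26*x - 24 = (x - 1)*(x^3 - 5*x^2 - 2*x + 24) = (x - 4)*(x - 1)*(x^2 - x - 6) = (x - 4)*(x - 1)*(x + 2)*(x - 3)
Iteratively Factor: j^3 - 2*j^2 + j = (j)*(j^2 - 2*j + 1) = j*(j - 1)*(j - 1)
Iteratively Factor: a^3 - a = (a + 1)*(a^2 - a) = a*(a + 1)*(a - 1)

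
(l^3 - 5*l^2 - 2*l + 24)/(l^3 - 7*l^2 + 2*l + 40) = (l - 3)/(l - 5)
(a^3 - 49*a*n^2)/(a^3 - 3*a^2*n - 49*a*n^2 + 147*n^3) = a/(a - 3*n)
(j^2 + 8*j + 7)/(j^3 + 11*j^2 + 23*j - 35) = (j + 1)/(j^2 + 4*j - 5)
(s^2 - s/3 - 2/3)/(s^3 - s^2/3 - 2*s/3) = 1/s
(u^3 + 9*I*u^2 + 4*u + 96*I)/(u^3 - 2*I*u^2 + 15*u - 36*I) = (u + 8*I)/(u - 3*I)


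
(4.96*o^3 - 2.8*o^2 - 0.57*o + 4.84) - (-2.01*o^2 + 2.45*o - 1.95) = 4.96*o^3 - 0.79*o^2 - 3.02*o + 6.79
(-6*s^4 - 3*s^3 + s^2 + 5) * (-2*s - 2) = 12*s^5 + 18*s^4 + 4*s^3 - 2*s^2 - 10*s - 10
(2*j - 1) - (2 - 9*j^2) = 9*j^2 + 2*j - 3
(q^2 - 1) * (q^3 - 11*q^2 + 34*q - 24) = q^5 - 11*q^4 + 33*q^3 - 13*q^2 - 34*q + 24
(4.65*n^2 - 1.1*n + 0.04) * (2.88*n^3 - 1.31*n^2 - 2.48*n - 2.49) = 13.392*n^5 - 9.2595*n^4 - 9.9758*n^3 - 8.9029*n^2 + 2.6398*n - 0.0996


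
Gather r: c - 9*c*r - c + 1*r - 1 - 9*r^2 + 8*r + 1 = -9*r^2 + r*(9 - 9*c)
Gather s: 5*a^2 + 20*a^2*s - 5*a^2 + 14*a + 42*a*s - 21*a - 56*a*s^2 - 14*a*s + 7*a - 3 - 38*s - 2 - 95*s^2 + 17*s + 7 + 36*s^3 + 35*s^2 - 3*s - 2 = 36*s^3 + s^2*(-56*a - 60) + s*(20*a^2 + 28*a - 24)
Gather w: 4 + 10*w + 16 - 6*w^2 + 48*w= -6*w^2 + 58*w + 20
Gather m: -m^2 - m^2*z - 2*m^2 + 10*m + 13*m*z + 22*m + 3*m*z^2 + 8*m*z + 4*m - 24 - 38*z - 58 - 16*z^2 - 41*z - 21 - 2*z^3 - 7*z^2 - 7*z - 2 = m^2*(-z - 3) + m*(3*z^2 + 21*z + 36) - 2*z^3 - 23*z^2 - 86*z - 105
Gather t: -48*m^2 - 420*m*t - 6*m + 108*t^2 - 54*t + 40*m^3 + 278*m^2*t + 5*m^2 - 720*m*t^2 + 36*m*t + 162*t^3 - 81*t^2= 40*m^3 - 43*m^2 - 6*m + 162*t^3 + t^2*(27 - 720*m) + t*(278*m^2 - 384*m - 54)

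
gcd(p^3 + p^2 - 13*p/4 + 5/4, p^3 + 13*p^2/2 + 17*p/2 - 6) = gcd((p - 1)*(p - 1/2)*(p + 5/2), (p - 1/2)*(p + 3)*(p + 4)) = p - 1/2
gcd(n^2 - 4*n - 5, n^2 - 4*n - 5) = n^2 - 4*n - 5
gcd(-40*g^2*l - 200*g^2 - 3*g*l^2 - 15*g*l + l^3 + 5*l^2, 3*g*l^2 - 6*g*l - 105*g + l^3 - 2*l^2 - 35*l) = l + 5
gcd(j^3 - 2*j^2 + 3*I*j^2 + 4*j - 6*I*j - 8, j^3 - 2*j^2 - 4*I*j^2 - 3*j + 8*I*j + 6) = j^2 + j*(-2 - I) + 2*I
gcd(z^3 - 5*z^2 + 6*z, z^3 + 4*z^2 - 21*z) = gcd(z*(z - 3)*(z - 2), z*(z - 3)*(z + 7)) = z^2 - 3*z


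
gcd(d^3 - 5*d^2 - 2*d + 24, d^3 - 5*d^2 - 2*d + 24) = d^3 - 5*d^2 - 2*d + 24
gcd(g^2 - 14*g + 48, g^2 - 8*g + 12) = g - 6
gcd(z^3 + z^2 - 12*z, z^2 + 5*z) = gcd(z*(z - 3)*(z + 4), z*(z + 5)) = z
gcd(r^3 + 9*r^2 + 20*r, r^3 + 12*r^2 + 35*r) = r^2 + 5*r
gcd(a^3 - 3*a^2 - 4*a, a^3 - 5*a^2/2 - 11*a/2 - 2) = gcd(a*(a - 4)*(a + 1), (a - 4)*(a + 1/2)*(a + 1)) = a^2 - 3*a - 4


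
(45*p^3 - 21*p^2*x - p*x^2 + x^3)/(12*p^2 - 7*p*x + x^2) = (-15*p^2 + 2*p*x + x^2)/(-4*p + x)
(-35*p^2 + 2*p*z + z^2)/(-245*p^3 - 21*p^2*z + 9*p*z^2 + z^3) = 1/(7*p + z)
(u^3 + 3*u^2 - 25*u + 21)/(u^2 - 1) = (u^2 + 4*u - 21)/(u + 1)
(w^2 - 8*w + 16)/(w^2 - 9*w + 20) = (w - 4)/(w - 5)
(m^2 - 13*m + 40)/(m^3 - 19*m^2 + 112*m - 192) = (m - 5)/(m^2 - 11*m + 24)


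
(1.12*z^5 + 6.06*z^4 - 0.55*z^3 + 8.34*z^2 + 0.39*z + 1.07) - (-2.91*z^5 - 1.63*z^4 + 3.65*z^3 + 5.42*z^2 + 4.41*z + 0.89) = 4.03*z^5 + 7.69*z^4 - 4.2*z^3 + 2.92*z^2 - 4.02*z + 0.18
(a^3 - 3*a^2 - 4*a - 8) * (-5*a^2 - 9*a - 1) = -5*a^5 + 6*a^4 + 46*a^3 + 79*a^2 + 76*a + 8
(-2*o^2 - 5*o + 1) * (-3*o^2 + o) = 6*o^4 + 13*o^3 - 8*o^2 + o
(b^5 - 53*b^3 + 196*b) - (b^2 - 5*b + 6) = b^5 - 53*b^3 - b^2 + 201*b - 6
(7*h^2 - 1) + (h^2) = 8*h^2 - 1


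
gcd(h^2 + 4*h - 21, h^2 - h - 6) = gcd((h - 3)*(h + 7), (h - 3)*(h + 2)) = h - 3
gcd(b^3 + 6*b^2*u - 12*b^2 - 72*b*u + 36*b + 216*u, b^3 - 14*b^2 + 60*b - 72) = b^2 - 12*b + 36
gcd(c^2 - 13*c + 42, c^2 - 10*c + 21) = c - 7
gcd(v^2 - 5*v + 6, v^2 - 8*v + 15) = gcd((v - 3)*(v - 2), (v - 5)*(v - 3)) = v - 3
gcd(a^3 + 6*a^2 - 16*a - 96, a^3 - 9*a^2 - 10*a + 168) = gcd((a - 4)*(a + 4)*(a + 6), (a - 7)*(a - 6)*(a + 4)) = a + 4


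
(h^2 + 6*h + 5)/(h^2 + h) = (h + 5)/h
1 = 1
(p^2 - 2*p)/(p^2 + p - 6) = p/(p + 3)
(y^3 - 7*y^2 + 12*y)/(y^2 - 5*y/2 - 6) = 2*y*(y - 3)/(2*y + 3)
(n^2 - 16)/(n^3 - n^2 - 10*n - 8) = (n + 4)/(n^2 + 3*n + 2)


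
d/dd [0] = 0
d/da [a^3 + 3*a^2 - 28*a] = 3*a^2 + 6*a - 28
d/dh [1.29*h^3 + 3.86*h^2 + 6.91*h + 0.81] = 3.87*h^2 + 7.72*h + 6.91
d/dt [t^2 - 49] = 2*t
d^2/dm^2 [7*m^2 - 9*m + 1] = 14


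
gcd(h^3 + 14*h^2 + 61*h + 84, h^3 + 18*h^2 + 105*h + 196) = h^2 + 11*h + 28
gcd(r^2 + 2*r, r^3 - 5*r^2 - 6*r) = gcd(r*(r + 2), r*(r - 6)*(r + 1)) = r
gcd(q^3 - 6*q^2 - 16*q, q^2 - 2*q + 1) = 1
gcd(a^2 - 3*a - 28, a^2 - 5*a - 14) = a - 7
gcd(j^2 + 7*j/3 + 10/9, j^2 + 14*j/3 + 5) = j + 5/3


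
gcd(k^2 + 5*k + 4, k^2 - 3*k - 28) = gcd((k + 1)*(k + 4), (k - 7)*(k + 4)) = k + 4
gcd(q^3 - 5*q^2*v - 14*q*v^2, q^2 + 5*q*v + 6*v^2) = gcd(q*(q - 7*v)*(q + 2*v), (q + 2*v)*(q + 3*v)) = q + 2*v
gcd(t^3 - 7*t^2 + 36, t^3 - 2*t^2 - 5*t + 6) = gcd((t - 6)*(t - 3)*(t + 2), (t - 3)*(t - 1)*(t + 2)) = t^2 - t - 6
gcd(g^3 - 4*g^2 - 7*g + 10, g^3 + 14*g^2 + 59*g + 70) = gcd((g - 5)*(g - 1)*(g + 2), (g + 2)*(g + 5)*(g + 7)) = g + 2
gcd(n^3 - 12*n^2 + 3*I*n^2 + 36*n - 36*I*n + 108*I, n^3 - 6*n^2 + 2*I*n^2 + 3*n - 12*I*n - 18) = n^2 + n*(-6 + 3*I) - 18*I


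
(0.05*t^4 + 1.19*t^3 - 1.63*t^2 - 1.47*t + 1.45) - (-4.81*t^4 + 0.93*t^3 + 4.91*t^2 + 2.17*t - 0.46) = 4.86*t^4 + 0.26*t^3 - 6.54*t^2 - 3.64*t + 1.91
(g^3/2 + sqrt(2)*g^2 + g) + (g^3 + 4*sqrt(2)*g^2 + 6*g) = 3*g^3/2 + 5*sqrt(2)*g^2 + 7*g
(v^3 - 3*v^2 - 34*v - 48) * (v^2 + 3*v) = v^5 - 43*v^3 - 150*v^2 - 144*v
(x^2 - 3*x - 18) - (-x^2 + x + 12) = 2*x^2 - 4*x - 30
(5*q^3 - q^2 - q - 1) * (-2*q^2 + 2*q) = -10*q^5 + 12*q^4 - 2*q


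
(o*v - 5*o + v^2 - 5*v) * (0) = 0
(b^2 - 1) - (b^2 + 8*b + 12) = -8*b - 13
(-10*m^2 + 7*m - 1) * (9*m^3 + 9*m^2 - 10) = -90*m^5 - 27*m^4 + 54*m^3 + 91*m^2 - 70*m + 10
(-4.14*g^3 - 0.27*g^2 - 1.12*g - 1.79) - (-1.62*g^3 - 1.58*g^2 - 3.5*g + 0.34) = -2.52*g^3 + 1.31*g^2 + 2.38*g - 2.13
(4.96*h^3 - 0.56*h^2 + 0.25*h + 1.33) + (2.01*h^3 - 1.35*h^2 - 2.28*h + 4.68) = 6.97*h^3 - 1.91*h^2 - 2.03*h + 6.01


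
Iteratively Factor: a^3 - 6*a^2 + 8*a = (a)*(a^2 - 6*a + 8) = a*(a - 4)*(a - 2)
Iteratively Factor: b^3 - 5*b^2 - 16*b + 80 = (b - 5)*(b^2 - 16) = (b - 5)*(b + 4)*(b - 4)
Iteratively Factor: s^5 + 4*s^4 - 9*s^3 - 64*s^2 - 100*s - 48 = (s + 1)*(s^4 + 3*s^3 - 12*s^2 - 52*s - 48) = (s + 1)*(s + 2)*(s^3 + s^2 - 14*s - 24) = (s + 1)*(s + 2)^2*(s^2 - s - 12) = (s - 4)*(s + 1)*(s + 2)^2*(s + 3)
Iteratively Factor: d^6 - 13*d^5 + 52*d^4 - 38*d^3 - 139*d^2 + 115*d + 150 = (d - 3)*(d^5 - 10*d^4 + 22*d^3 + 28*d^2 - 55*d - 50) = (d - 3)*(d + 1)*(d^4 - 11*d^3 + 33*d^2 - 5*d - 50) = (d - 3)*(d - 2)*(d + 1)*(d^3 - 9*d^2 + 15*d + 25) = (d - 5)*(d - 3)*(d - 2)*(d + 1)*(d^2 - 4*d - 5) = (d - 5)^2*(d - 3)*(d - 2)*(d + 1)*(d + 1)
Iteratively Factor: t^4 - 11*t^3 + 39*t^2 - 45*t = (t - 3)*(t^3 - 8*t^2 + 15*t) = t*(t - 3)*(t^2 - 8*t + 15) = t*(t - 5)*(t - 3)*(t - 3)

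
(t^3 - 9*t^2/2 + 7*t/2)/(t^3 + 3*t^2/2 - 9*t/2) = (2*t^2 - 9*t + 7)/(2*t^2 + 3*t - 9)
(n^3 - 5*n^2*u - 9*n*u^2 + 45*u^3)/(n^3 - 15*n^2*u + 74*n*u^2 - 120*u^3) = (n^2 - 9*u^2)/(n^2 - 10*n*u + 24*u^2)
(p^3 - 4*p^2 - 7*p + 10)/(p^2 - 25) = (p^2 + p - 2)/(p + 5)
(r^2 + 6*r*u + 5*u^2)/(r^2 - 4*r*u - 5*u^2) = (r + 5*u)/(r - 5*u)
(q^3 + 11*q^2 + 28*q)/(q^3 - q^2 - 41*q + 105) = q*(q + 4)/(q^2 - 8*q + 15)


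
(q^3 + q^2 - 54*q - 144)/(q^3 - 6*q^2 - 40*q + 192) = (q + 3)/(q - 4)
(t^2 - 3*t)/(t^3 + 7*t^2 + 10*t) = (t - 3)/(t^2 + 7*t + 10)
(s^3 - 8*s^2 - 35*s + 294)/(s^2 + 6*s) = s - 14 + 49/s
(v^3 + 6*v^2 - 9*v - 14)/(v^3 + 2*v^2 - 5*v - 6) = (v + 7)/(v + 3)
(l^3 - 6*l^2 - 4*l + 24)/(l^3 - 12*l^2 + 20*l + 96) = (l - 2)/(l - 8)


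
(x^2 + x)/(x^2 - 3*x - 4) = x/(x - 4)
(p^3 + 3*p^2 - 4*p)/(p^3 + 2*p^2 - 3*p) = (p + 4)/(p + 3)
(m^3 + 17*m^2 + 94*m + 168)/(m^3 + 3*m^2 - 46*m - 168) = (m + 7)/(m - 7)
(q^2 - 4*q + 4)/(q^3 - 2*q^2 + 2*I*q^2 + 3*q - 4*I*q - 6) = (q - 2)/(q^2 + 2*I*q + 3)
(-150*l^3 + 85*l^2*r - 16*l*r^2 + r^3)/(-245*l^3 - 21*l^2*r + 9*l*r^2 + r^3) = (30*l^2 - 11*l*r + r^2)/(49*l^2 + 14*l*r + r^2)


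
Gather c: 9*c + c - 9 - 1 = 10*c - 10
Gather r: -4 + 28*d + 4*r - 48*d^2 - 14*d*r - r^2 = -48*d^2 + 28*d - r^2 + r*(4 - 14*d) - 4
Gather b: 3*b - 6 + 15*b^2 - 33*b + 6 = 15*b^2 - 30*b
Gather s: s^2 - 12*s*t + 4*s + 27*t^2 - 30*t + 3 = s^2 + s*(4 - 12*t) + 27*t^2 - 30*t + 3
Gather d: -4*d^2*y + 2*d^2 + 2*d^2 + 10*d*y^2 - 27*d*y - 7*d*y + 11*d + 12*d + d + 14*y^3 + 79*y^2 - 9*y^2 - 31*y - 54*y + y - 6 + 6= d^2*(4 - 4*y) + d*(10*y^2 - 34*y + 24) + 14*y^3 + 70*y^2 - 84*y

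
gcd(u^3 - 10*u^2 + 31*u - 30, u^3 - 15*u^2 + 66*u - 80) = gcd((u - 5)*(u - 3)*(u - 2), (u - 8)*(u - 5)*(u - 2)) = u^2 - 7*u + 10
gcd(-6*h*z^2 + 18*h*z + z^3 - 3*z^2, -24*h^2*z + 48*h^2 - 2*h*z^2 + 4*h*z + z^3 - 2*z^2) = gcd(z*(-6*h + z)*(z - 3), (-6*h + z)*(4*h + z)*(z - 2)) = -6*h + z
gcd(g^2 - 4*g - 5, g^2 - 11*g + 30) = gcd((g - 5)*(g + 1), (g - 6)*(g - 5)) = g - 5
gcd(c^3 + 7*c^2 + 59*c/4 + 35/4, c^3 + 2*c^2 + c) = c + 1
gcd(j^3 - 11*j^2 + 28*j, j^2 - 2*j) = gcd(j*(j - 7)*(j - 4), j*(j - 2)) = j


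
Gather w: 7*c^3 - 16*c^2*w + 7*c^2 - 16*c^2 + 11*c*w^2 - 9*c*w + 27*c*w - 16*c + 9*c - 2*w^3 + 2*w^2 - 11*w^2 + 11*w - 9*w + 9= 7*c^3 - 9*c^2 - 7*c - 2*w^3 + w^2*(11*c - 9) + w*(-16*c^2 + 18*c + 2) + 9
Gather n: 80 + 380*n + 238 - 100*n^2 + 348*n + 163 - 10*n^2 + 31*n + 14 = -110*n^2 + 759*n + 495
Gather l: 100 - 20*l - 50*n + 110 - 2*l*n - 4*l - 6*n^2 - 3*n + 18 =l*(-2*n - 24) - 6*n^2 - 53*n + 228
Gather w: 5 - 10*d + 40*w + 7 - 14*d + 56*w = -24*d + 96*w + 12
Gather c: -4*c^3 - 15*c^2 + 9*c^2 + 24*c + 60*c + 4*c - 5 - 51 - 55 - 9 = -4*c^3 - 6*c^2 + 88*c - 120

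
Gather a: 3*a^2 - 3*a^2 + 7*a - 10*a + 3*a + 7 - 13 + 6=0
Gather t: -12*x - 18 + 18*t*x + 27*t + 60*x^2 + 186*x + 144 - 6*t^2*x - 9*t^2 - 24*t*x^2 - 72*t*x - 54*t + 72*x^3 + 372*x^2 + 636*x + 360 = t^2*(-6*x - 9) + t*(-24*x^2 - 54*x - 27) + 72*x^3 + 432*x^2 + 810*x + 486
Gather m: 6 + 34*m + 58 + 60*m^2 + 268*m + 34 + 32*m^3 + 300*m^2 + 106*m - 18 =32*m^3 + 360*m^2 + 408*m + 80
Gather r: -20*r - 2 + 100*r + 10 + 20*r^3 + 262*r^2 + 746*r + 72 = 20*r^3 + 262*r^2 + 826*r + 80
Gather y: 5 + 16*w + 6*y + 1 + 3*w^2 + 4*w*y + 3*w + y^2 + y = 3*w^2 + 19*w + y^2 + y*(4*w + 7) + 6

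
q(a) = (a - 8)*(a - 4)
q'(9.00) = 6.00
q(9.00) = 5.00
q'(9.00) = 6.00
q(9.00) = 5.00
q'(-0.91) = -13.82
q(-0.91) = 43.75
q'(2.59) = -6.82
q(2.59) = 7.63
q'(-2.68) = -17.36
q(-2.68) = 71.34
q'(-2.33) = -16.66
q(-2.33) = 65.39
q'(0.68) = -10.64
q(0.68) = 24.30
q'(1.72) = -8.56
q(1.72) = 14.32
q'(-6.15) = -24.30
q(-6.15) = 143.62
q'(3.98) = -4.04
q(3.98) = 0.08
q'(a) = 2*a - 12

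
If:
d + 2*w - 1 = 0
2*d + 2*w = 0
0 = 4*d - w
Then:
No Solution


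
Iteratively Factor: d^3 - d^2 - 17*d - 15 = (d + 3)*(d^2 - 4*d - 5) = (d - 5)*(d + 3)*(d + 1)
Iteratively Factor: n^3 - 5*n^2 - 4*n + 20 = (n + 2)*(n^2 - 7*n + 10) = (n - 5)*(n + 2)*(n - 2)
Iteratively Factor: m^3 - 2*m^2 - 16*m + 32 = (m - 4)*(m^2 + 2*m - 8) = (m - 4)*(m + 4)*(m - 2)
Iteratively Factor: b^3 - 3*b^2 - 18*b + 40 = (b - 5)*(b^2 + 2*b - 8) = (b - 5)*(b + 4)*(b - 2)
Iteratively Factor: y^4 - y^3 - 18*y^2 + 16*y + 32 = (y + 4)*(y^3 - 5*y^2 + 2*y + 8) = (y - 4)*(y + 4)*(y^2 - y - 2) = (y - 4)*(y + 1)*(y + 4)*(y - 2)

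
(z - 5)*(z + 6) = z^2 + z - 30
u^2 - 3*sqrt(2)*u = u*(u - 3*sqrt(2))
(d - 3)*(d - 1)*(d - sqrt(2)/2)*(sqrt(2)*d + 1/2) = sqrt(2)*d^4 - 4*sqrt(2)*d^3 - d^3/2 + 2*d^2 + 11*sqrt(2)*d^2/4 - 3*d/2 + sqrt(2)*d - 3*sqrt(2)/4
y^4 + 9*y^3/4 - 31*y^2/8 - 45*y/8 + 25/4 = (y - 5/4)*(y - 1)*(y + 2)*(y + 5/2)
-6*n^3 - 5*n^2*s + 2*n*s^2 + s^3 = (-2*n + s)*(n + s)*(3*n + s)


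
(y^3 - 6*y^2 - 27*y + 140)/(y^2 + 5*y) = y - 11 + 28/y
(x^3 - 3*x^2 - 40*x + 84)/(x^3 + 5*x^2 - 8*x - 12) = (x - 7)/(x + 1)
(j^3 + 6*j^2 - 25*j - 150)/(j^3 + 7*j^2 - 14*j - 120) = (j - 5)/(j - 4)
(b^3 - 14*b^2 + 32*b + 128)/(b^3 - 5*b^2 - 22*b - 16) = (b - 8)/(b + 1)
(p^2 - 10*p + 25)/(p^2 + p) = (p^2 - 10*p + 25)/(p*(p + 1))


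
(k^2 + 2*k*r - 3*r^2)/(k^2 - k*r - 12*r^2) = (-k + r)/(-k + 4*r)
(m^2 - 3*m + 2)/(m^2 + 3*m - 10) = (m - 1)/(m + 5)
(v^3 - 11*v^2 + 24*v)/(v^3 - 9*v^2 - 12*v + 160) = v*(v - 3)/(v^2 - v - 20)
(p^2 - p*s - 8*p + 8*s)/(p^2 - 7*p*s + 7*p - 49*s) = (p^2 - p*s - 8*p + 8*s)/(p^2 - 7*p*s + 7*p - 49*s)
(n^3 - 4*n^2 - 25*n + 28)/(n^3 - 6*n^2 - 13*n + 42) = (n^2 + 3*n - 4)/(n^2 + n - 6)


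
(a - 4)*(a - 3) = a^2 - 7*a + 12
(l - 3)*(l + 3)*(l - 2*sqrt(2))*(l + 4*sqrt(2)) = l^4 + 2*sqrt(2)*l^3 - 25*l^2 - 18*sqrt(2)*l + 144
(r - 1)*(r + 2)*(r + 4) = r^3 + 5*r^2 + 2*r - 8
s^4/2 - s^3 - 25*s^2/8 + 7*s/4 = s*(s/2 + 1)*(s - 7/2)*(s - 1/2)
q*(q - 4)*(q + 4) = q^3 - 16*q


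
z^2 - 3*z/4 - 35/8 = (z - 5/2)*(z + 7/4)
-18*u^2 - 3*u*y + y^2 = (-6*u + y)*(3*u + y)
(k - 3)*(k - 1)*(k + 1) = k^3 - 3*k^2 - k + 3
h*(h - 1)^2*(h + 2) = h^4 - 3*h^2 + 2*h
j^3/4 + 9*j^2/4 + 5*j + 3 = (j/4 + 1/4)*(j + 2)*(j + 6)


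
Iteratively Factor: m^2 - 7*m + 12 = (m - 3)*(m - 4)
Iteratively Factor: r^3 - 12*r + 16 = (r + 4)*(r^2 - 4*r + 4) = (r - 2)*(r + 4)*(r - 2)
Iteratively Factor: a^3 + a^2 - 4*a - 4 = (a - 2)*(a^2 + 3*a + 2) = (a - 2)*(a + 2)*(a + 1)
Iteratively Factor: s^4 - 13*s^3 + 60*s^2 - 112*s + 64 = (s - 4)*(s^3 - 9*s^2 + 24*s - 16) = (s - 4)^2*(s^2 - 5*s + 4) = (s - 4)^2*(s - 1)*(s - 4)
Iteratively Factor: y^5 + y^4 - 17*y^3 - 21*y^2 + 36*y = (y)*(y^4 + y^3 - 17*y^2 - 21*y + 36) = y*(y + 3)*(y^3 - 2*y^2 - 11*y + 12) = y*(y - 1)*(y + 3)*(y^2 - y - 12) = y*(y - 4)*(y - 1)*(y + 3)*(y + 3)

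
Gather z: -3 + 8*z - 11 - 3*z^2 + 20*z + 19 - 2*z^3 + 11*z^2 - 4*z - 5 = -2*z^3 + 8*z^2 + 24*z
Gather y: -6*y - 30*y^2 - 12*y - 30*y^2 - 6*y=-60*y^2 - 24*y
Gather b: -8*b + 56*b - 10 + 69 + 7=48*b + 66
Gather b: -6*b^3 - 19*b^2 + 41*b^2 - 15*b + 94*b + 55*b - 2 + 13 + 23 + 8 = -6*b^3 + 22*b^2 + 134*b + 42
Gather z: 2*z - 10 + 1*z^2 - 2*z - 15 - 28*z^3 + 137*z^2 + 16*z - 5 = -28*z^3 + 138*z^2 + 16*z - 30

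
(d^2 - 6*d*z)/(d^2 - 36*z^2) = d/(d + 6*z)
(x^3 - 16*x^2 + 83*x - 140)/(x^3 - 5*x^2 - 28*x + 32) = (x^3 - 16*x^2 + 83*x - 140)/(x^3 - 5*x^2 - 28*x + 32)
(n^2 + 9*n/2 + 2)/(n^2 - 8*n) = (n^2 + 9*n/2 + 2)/(n*(n - 8))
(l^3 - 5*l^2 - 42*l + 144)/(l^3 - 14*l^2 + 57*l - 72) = (l + 6)/(l - 3)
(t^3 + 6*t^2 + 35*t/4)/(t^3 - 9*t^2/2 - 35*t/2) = (t + 7/2)/(t - 7)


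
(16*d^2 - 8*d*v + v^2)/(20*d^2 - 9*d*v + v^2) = (-4*d + v)/(-5*d + v)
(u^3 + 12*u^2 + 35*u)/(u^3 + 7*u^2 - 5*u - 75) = u*(u + 7)/(u^2 + 2*u - 15)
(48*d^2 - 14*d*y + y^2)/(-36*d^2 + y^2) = (-8*d + y)/(6*d + y)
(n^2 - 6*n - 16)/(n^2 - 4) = (n - 8)/(n - 2)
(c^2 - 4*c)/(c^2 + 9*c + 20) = c*(c - 4)/(c^2 + 9*c + 20)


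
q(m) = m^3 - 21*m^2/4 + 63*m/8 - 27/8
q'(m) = 3*m^2 - 21*m/2 + 63/8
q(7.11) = 146.64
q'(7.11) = 84.88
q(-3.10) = -108.03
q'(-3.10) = 69.26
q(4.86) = 25.69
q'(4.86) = 27.70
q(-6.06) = -466.44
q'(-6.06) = 181.68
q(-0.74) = -12.48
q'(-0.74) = 17.29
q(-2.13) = -53.63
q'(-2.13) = 43.85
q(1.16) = 0.26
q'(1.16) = -0.27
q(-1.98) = -47.31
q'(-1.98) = 40.43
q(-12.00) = -2581.88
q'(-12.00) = 565.88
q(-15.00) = -4677.75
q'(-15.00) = 840.38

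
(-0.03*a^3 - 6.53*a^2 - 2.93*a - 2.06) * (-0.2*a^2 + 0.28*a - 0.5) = 0.006*a^5 + 1.2976*a^4 - 1.2274*a^3 + 2.8566*a^2 + 0.8882*a + 1.03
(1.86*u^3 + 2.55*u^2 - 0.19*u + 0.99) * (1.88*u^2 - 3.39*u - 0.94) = 3.4968*u^5 - 1.5114*u^4 - 10.7501*u^3 + 0.1083*u^2 - 3.1775*u - 0.9306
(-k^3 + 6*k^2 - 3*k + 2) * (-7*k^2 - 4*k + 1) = 7*k^5 - 38*k^4 - 4*k^3 + 4*k^2 - 11*k + 2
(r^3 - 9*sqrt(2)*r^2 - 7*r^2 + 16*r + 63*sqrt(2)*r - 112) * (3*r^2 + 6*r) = 3*r^5 - 27*sqrt(2)*r^4 - 15*r^4 + 6*r^3 + 135*sqrt(2)*r^3 - 240*r^2 + 378*sqrt(2)*r^2 - 672*r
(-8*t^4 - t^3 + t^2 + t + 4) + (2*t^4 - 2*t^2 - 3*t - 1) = -6*t^4 - t^3 - t^2 - 2*t + 3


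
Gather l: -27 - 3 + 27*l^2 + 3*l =27*l^2 + 3*l - 30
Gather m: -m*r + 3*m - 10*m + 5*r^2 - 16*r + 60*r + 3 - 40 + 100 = m*(-r - 7) + 5*r^2 + 44*r + 63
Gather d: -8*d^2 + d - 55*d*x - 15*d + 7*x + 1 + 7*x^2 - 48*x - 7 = -8*d^2 + d*(-55*x - 14) + 7*x^2 - 41*x - 6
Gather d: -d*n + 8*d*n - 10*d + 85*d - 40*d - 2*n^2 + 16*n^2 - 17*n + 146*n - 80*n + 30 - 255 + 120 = d*(7*n + 35) + 14*n^2 + 49*n - 105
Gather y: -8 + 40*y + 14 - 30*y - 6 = 10*y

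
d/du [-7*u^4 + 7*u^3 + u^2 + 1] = u*(-28*u^2 + 21*u + 2)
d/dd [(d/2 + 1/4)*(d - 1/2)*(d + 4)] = 3*d^2/2 + 4*d - 1/8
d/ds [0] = 0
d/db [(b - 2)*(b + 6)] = 2*b + 4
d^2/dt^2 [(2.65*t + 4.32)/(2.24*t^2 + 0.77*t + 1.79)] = ((2.65*t + 4.32)*(4.48*t + 0.77)*(8.96*t + 1.54) - (35.616*t + 23.4346)*(2.24*t^2 + 0.77*t + 1.79))/(2.24*t^2 + 0.77*t + 1.79)^3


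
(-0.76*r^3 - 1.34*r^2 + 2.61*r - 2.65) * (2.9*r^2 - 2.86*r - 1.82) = -2.204*r^5 - 1.7124*r^4 + 12.7846*r^3 - 12.7108*r^2 + 2.8288*r + 4.823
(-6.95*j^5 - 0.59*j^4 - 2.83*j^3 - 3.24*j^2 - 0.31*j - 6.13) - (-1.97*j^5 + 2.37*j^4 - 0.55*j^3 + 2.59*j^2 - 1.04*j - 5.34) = -4.98*j^5 - 2.96*j^4 - 2.28*j^3 - 5.83*j^2 + 0.73*j - 0.79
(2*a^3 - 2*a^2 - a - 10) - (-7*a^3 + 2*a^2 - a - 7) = 9*a^3 - 4*a^2 - 3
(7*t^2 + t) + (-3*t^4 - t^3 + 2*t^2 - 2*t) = -3*t^4 - t^3 + 9*t^2 - t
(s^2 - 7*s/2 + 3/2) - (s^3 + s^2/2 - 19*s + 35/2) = -s^3 + s^2/2 + 31*s/2 - 16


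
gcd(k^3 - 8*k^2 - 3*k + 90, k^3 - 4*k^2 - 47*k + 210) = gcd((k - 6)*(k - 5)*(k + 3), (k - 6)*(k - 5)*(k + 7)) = k^2 - 11*k + 30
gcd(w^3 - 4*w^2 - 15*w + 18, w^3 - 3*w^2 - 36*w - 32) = 1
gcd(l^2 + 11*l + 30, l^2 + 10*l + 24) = l + 6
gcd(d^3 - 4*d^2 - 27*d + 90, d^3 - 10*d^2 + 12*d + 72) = d - 6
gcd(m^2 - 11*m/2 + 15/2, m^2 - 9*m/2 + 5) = m - 5/2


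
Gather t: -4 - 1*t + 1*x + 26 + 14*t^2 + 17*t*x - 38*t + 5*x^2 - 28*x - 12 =14*t^2 + t*(17*x - 39) + 5*x^2 - 27*x + 10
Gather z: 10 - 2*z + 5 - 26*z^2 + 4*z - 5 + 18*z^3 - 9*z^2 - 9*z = 18*z^3 - 35*z^2 - 7*z + 10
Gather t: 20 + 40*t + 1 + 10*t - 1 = 50*t + 20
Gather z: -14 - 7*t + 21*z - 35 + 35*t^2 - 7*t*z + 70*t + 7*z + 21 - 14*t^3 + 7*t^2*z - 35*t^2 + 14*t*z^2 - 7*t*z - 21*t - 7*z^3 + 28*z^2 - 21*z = -14*t^3 + 42*t - 7*z^3 + z^2*(14*t + 28) + z*(7*t^2 - 14*t + 7) - 28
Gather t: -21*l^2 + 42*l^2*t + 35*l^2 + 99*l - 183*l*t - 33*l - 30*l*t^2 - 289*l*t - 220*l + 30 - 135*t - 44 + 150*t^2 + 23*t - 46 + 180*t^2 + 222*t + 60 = 14*l^2 - 154*l + t^2*(330 - 30*l) + t*(42*l^2 - 472*l + 110)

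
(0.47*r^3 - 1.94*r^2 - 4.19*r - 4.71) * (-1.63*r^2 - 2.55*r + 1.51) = -0.7661*r^5 + 1.9637*r^4 + 12.4864*r^3 + 15.4324*r^2 + 5.6836*r - 7.1121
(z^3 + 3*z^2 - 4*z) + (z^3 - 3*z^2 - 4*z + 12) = 2*z^3 - 8*z + 12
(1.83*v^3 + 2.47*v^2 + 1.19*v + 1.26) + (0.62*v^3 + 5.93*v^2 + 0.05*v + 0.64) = 2.45*v^3 + 8.4*v^2 + 1.24*v + 1.9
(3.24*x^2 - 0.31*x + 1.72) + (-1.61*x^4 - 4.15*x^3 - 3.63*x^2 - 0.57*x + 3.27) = -1.61*x^4 - 4.15*x^3 - 0.39*x^2 - 0.88*x + 4.99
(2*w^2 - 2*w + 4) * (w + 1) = 2*w^3 + 2*w + 4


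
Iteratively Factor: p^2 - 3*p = (p - 3)*(p)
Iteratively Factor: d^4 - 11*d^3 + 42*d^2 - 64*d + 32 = (d - 2)*(d^3 - 9*d^2 + 24*d - 16) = (d - 2)*(d - 1)*(d^2 - 8*d + 16) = (d - 4)*(d - 2)*(d - 1)*(d - 4)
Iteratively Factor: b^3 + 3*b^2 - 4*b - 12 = (b + 2)*(b^2 + b - 6) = (b + 2)*(b + 3)*(b - 2)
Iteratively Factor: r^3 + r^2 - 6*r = (r)*(r^2 + r - 6) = r*(r + 3)*(r - 2)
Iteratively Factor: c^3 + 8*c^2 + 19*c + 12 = (c + 1)*(c^2 + 7*c + 12) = (c + 1)*(c + 3)*(c + 4)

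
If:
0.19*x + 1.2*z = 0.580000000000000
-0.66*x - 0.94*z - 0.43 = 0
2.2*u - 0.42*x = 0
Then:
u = -0.33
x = -1.73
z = 0.76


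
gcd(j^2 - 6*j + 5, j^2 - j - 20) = j - 5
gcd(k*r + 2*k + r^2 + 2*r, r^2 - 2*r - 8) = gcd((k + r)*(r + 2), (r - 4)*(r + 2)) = r + 2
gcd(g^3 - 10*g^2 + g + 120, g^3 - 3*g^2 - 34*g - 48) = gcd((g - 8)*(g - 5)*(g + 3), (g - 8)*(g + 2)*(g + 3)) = g^2 - 5*g - 24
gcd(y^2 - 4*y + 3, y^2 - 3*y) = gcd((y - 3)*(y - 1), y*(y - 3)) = y - 3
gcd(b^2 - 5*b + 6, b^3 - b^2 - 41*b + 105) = b - 3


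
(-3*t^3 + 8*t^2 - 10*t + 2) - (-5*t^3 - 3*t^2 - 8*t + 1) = 2*t^3 + 11*t^2 - 2*t + 1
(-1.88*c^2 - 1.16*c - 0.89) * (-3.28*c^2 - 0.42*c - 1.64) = 6.1664*c^4 + 4.5944*c^3 + 6.4896*c^2 + 2.2762*c + 1.4596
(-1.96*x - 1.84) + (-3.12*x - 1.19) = -5.08*x - 3.03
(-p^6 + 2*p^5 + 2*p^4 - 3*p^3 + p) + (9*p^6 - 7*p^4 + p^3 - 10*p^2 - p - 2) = 8*p^6 + 2*p^5 - 5*p^4 - 2*p^3 - 10*p^2 - 2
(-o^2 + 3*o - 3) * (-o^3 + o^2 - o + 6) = o^5 - 4*o^4 + 7*o^3 - 12*o^2 + 21*o - 18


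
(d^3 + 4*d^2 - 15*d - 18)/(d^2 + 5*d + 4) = (d^2 + 3*d - 18)/(d + 4)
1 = 1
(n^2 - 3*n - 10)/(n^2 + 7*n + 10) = (n - 5)/(n + 5)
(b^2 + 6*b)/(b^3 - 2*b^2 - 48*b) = 1/(b - 8)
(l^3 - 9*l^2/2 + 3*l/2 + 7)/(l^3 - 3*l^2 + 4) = (l - 7/2)/(l - 2)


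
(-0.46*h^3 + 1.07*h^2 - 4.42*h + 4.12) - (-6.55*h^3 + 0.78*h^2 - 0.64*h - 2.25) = 6.09*h^3 + 0.29*h^2 - 3.78*h + 6.37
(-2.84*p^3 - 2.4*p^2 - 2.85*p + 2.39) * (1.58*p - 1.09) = -4.4872*p^4 - 0.6964*p^3 - 1.887*p^2 + 6.8827*p - 2.6051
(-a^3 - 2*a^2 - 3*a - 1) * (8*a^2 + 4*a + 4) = -8*a^5 - 20*a^4 - 36*a^3 - 28*a^2 - 16*a - 4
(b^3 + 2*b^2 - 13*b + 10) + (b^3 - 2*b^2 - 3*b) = 2*b^3 - 16*b + 10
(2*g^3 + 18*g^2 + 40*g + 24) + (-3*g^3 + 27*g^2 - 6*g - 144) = -g^3 + 45*g^2 + 34*g - 120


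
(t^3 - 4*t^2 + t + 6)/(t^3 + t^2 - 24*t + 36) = (t + 1)/(t + 6)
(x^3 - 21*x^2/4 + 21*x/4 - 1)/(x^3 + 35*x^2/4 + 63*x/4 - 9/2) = (x^2 - 5*x + 4)/(x^2 + 9*x + 18)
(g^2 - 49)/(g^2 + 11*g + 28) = (g - 7)/(g + 4)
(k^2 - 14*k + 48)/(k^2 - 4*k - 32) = (k - 6)/(k + 4)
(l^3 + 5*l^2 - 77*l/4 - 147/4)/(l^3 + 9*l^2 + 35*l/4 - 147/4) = (4*l^2 - 8*l - 21)/(4*l^2 + 8*l - 21)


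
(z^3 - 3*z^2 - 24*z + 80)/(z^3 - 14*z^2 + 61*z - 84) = (z^2 + z - 20)/(z^2 - 10*z + 21)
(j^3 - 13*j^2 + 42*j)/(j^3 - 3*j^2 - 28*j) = (j - 6)/(j + 4)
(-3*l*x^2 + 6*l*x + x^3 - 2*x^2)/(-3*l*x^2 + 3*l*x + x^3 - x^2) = (x - 2)/(x - 1)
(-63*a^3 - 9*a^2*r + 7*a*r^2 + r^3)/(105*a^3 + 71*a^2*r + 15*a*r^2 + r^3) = (-3*a + r)/(5*a + r)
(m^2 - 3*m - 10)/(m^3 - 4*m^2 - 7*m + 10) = 1/(m - 1)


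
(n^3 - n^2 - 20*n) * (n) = n^4 - n^3 - 20*n^2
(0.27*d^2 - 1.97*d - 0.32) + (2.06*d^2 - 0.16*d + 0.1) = 2.33*d^2 - 2.13*d - 0.22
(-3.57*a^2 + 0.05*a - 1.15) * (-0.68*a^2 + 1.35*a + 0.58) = 2.4276*a^4 - 4.8535*a^3 - 1.2211*a^2 - 1.5235*a - 0.667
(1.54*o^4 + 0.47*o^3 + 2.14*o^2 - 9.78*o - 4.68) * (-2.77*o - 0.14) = -4.2658*o^5 - 1.5175*o^4 - 5.9936*o^3 + 26.791*o^2 + 14.3328*o + 0.6552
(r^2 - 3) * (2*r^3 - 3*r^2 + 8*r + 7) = 2*r^5 - 3*r^4 + 2*r^3 + 16*r^2 - 24*r - 21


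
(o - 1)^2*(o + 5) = o^3 + 3*o^2 - 9*o + 5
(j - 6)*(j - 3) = j^2 - 9*j + 18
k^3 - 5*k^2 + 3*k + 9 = (k - 3)^2*(k + 1)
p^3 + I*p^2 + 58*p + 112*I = (p - 8*I)*(p + 2*I)*(p + 7*I)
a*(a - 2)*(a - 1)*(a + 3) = a^4 - 7*a^2 + 6*a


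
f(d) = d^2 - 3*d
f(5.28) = 12.04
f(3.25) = 0.81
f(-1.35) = 5.87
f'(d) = 2*d - 3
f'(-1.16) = -5.32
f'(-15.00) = -33.00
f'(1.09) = -0.82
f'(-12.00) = -27.00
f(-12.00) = 180.00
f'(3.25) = 3.50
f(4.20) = 5.04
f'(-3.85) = -10.70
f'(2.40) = 1.80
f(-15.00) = 270.00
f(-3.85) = 26.37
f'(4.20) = 5.40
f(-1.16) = 4.83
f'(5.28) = 7.56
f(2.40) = -1.44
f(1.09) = -2.08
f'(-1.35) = -5.70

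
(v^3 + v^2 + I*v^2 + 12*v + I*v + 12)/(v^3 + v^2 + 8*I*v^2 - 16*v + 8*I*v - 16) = (v - 3*I)/(v + 4*I)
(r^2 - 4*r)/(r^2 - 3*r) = (r - 4)/(r - 3)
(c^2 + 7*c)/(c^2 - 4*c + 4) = c*(c + 7)/(c^2 - 4*c + 4)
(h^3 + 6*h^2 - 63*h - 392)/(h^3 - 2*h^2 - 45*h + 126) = (h^2 - h - 56)/(h^2 - 9*h + 18)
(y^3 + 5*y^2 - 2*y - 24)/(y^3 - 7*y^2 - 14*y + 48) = (y + 4)/(y - 8)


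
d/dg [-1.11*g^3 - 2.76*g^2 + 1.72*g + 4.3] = -3.33*g^2 - 5.52*g + 1.72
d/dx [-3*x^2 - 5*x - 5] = -6*x - 5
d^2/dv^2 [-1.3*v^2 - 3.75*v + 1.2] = -2.60000000000000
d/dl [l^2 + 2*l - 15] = 2*l + 2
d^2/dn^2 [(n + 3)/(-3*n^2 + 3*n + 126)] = 2*((n + 3)*(2*n - 1)^2 + (3*n + 2)*(-n^2 + n + 42))/(3*(-n^2 + n + 42)^3)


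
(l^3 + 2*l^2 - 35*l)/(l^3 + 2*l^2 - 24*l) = (l^2 + 2*l - 35)/(l^2 + 2*l - 24)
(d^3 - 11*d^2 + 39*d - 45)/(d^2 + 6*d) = (d^3 - 11*d^2 + 39*d - 45)/(d*(d + 6))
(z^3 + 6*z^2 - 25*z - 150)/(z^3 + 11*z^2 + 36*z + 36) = (z^2 - 25)/(z^2 + 5*z + 6)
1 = 1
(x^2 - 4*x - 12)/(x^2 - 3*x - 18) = (x + 2)/(x + 3)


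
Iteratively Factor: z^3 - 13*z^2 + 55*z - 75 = (z - 5)*(z^2 - 8*z + 15) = (z - 5)^2*(z - 3)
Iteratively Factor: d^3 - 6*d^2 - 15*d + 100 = (d + 4)*(d^2 - 10*d + 25) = (d - 5)*(d + 4)*(d - 5)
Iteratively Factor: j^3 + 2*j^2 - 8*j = (j - 2)*(j^2 + 4*j) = (j - 2)*(j + 4)*(j)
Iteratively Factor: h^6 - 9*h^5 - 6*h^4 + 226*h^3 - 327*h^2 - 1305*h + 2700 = (h - 5)*(h^5 - 4*h^4 - 26*h^3 + 96*h^2 + 153*h - 540) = (h - 5)^2*(h^4 + h^3 - 21*h^2 - 9*h + 108) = (h - 5)^2*(h + 3)*(h^3 - 2*h^2 - 15*h + 36) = (h - 5)^2*(h - 3)*(h + 3)*(h^2 + h - 12) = (h - 5)^2*(h - 3)^2*(h + 3)*(h + 4)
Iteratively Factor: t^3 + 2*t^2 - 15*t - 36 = (t + 3)*(t^2 - t - 12) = (t - 4)*(t + 3)*(t + 3)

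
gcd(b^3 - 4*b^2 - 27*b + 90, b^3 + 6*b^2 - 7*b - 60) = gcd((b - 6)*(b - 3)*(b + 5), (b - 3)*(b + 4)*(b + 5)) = b^2 + 2*b - 15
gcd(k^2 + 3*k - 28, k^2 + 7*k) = k + 7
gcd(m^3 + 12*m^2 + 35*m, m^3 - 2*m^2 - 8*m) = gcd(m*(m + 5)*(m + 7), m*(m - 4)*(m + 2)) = m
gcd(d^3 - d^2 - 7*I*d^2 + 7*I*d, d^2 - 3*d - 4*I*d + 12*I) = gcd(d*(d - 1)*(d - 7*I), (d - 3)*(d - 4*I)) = 1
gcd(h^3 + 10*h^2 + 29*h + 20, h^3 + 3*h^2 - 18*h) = 1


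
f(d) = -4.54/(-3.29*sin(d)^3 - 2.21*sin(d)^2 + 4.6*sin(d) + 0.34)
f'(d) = -4.54*(9.87*sin(d)^2*cos(d) + 4.42*sin(d)*cos(d) - 4.6*cos(d))/(-3.29*sin(d)^3 - 2.21*sin(d)^2 + 4.6*sin(d) + 0.34)^2 = (-44.8098*sin(d)^2 - 20.0668*sin(d) + 20.884)*cos(d)/(3.29*sin(d)^3 + 2.21*sin(d)^2 - 4.6*sin(d) - 0.34)^2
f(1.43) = 9.76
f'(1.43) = -27.81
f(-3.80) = -2.89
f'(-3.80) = 2.61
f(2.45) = -2.98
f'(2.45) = 3.37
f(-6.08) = -3.94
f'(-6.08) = 11.09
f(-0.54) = 2.10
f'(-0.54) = 3.55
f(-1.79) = 1.42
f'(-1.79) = 0.05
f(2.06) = -10.92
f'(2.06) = 86.33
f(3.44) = 4.05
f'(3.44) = -17.46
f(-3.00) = 13.20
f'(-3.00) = -191.03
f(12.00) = 2.01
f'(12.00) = 3.11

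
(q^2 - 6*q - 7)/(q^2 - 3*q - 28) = (q + 1)/(q + 4)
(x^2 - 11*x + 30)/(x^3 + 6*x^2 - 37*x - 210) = (x - 5)/(x^2 + 12*x + 35)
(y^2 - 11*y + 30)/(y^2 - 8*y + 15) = (y - 6)/(y - 3)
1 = 1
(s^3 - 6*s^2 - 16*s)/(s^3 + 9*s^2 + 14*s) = (s - 8)/(s + 7)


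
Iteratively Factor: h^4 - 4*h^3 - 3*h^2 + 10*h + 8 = (h - 2)*(h^3 - 2*h^2 - 7*h - 4) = (h - 2)*(h + 1)*(h^2 - 3*h - 4) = (h - 2)*(h + 1)^2*(h - 4)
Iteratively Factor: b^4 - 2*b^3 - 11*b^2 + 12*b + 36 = (b - 3)*(b^3 + b^2 - 8*b - 12) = (b - 3)^2*(b^2 + 4*b + 4) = (b - 3)^2*(b + 2)*(b + 2)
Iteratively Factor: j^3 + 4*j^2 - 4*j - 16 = (j + 2)*(j^2 + 2*j - 8) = (j + 2)*(j + 4)*(j - 2)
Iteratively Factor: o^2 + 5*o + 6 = (o + 2)*(o + 3)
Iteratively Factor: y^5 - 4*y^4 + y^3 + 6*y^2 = (y - 2)*(y^4 - 2*y^3 - 3*y^2) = (y - 3)*(y - 2)*(y^3 + y^2) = (y - 3)*(y - 2)*(y + 1)*(y^2) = y*(y - 3)*(y - 2)*(y + 1)*(y)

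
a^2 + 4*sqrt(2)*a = a*(a + 4*sqrt(2))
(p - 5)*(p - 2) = p^2 - 7*p + 10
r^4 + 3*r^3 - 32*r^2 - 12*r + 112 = (r - 4)*(r - 2)*(r + 2)*(r + 7)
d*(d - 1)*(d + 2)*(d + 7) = d^4 + 8*d^3 + 5*d^2 - 14*d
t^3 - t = t*(t - 1)*(t + 1)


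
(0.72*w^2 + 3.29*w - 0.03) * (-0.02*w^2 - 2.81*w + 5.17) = -0.0144*w^4 - 2.089*w^3 - 5.5219*w^2 + 17.0936*w - 0.1551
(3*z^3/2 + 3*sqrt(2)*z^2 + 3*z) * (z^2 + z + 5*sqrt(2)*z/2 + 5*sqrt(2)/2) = 3*z^5/2 + 3*z^4/2 + 27*sqrt(2)*z^4/4 + 27*sqrt(2)*z^3/4 + 18*z^3 + 15*sqrt(2)*z^2/2 + 18*z^2 + 15*sqrt(2)*z/2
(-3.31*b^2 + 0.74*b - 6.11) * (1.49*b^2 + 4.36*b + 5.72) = -4.9319*b^4 - 13.329*b^3 - 24.8107*b^2 - 22.4068*b - 34.9492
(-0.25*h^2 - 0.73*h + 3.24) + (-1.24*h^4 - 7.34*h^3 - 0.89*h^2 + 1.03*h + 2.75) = -1.24*h^4 - 7.34*h^3 - 1.14*h^2 + 0.3*h + 5.99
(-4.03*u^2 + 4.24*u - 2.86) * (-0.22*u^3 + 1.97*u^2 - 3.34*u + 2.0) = 0.8866*u^5 - 8.8719*u^4 + 22.4422*u^3 - 27.8558*u^2 + 18.0324*u - 5.72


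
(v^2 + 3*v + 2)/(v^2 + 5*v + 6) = (v + 1)/(v + 3)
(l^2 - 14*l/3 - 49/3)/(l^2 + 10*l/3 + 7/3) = (l - 7)/(l + 1)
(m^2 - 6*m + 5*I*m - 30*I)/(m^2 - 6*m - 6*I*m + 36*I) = (m + 5*I)/(m - 6*I)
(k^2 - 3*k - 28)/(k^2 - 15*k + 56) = (k + 4)/(k - 8)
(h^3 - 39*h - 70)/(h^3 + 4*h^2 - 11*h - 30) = (h - 7)/(h - 3)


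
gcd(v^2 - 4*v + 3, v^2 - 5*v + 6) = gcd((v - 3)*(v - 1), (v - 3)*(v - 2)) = v - 3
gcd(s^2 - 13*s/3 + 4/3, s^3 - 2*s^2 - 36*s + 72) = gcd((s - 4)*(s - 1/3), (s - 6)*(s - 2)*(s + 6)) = 1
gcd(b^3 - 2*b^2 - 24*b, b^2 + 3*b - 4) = b + 4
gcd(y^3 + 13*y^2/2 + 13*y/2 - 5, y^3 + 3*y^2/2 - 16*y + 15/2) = y^2 + 9*y/2 - 5/2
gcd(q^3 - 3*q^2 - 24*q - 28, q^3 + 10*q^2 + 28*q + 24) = q^2 + 4*q + 4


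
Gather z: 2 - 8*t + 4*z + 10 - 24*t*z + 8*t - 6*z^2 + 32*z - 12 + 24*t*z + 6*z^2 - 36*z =0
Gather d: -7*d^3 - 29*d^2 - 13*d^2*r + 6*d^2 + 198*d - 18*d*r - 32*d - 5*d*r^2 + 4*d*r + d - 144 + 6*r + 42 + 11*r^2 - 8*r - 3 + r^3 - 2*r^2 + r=-7*d^3 + d^2*(-13*r - 23) + d*(-5*r^2 - 14*r + 167) + r^3 + 9*r^2 - r - 105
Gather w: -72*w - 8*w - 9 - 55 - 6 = -80*w - 70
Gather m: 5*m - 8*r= 5*m - 8*r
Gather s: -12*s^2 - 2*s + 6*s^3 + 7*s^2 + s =6*s^3 - 5*s^2 - s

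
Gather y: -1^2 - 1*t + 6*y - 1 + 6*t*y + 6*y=-t + y*(6*t + 12) - 2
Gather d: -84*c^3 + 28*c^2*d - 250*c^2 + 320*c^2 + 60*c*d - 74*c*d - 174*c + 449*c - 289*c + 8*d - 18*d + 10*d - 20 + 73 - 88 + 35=-84*c^3 + 70*c^2 - 14*c + d*(28*c^2 - 14*c)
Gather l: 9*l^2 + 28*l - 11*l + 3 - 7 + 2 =9*l^2 + 17*l - 2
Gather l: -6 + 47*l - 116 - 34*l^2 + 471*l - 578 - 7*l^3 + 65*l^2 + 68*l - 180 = -7*l^3 + 31*l^2 + 586*l - 880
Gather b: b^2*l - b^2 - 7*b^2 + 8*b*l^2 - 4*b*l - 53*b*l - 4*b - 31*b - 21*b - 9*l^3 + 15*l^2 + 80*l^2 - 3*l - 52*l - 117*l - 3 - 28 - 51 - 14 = b^2*(l - 8) + b*(8*l^2 - 57*l - 56) - 9*l^3 + 95*l^2 - 172*l - 96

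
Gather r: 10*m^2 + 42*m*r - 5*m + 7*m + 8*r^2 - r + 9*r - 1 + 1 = 10*m^2 + 2*m + 8*r^2 + r*(42*m + 8)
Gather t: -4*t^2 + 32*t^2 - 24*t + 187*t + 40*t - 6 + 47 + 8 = 28*t^2 + 203*t + 49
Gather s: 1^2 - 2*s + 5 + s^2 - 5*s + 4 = s^2 - 7*s + 10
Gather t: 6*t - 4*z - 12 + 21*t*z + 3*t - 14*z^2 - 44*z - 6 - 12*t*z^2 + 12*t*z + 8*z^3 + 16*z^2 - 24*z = t*(-12*z^2 + 33*z + 9) + 8*z^3 + 2*z^2 - 72*z - 18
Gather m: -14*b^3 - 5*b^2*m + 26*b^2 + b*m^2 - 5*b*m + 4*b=-14*b^3 + 26*b^2 + b*m^2 + 4*b + m*(-5*b^2 - 5*b)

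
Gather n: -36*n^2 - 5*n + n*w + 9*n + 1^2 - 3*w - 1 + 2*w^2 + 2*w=-36*n^2 + n*(w + 4) + 2*w^2 - w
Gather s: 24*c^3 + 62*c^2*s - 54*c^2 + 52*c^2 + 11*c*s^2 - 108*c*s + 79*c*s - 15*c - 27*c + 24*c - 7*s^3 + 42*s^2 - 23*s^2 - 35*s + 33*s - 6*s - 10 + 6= 24*c^3 - 2*c^2 - 18*c - 7*s^3 + s^2*(11*c + 19) + s*(62*c^2 - 29*c - 8) - 4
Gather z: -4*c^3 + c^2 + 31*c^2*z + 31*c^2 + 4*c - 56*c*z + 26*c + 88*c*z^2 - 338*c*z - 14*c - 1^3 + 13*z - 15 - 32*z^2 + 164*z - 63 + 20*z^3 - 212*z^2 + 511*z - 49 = -4*c^3 + 32*c^2 + 16*c + 20*z^3 + z^2*(88*c - 244) + z*(31*c^2 - 394*c + 688) - 128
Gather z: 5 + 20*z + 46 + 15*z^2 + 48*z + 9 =15*z^2 + 68*z + 60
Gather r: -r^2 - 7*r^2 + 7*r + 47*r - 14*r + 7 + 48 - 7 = -8*r^2 + 40*r + 48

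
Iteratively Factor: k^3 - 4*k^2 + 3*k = (k - 3)*(k^2 - k) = (k - 3)*(k - 1)*(k)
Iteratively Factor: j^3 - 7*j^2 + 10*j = (j - 2)*(j^2 - 5*j) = (j - 5)*(j - 2)*(j)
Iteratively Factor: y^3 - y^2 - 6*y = (y + 2)*(y^2 - 3*y) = y*(y + 2)*(y - 3)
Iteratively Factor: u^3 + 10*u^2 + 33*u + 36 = (u + 4)*(u^2 + 6*u + 9) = (u + 3)*(u + 4)*(u + 3)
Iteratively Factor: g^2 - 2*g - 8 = (g - 4)*(g + 2)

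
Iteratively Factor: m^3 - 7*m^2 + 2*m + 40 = (m - 4)*(m^2 - 3*m - 10) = (m - 5)*(m - 4)*(m + 2)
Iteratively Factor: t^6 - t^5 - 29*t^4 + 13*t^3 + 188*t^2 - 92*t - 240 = (t + 3)*(t^5 - 4*t^4 - 17*t^3 + 64*t^2 - 4*t - 80) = (t - 2)*(t + 3)*(t^4 - 2*t^3 - 21*t^2 + 22*t + 40) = (t - 2)*(t + 3)*(t + 4)*(t^3 - 6*t^2 + 3*t + 10) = (t - 2)*(t + 1)*(t + 3)*(t + 4)*(t^2 - 7*t + 10) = (t - 2)^2*(t + 1)*(t + 3)*(t + 4)*(t - 5)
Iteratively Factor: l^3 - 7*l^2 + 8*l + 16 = (l - 4)*(l^2 - 3*l - 4) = (l - 4)*(l + 1)*(l - 4)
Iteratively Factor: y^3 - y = (y - 1)*(y^2 + y) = (y - 1)*(y + 1)*(y)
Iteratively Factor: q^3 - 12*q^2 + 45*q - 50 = (q - 5)*(q^2 - 7*q + 10) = (q - 5)^2*(q - 2)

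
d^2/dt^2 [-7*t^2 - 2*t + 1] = -14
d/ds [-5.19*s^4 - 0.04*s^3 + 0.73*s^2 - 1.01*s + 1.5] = -20.76*s^3 - 0.12*s^2 + 1.46*s - 1.01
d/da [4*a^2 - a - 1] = 8*a - 1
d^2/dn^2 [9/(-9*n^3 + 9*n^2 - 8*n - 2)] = 18*(9*(3*n - 1)*(9*n^3 - 9*n^2 + 8*n + 2) - (27*n^2 - 18*n + 8)^2)/(9*n^3 - 9*n^2 + 8*n + 2)^3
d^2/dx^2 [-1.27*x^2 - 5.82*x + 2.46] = -2.54000000000000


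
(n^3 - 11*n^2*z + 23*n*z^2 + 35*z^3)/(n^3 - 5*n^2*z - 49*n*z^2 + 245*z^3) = (n + z)/(n + 7*z)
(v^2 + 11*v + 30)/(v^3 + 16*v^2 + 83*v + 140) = (v + 6)/(v^2 + 11*v + 28)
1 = 1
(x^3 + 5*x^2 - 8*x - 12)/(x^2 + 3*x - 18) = (x^2 - x - 2)/(x - 3)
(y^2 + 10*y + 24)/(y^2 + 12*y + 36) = (y + 4)/(y + 6)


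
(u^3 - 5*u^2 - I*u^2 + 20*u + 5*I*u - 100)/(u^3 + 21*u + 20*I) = (u - 5)/(u + I)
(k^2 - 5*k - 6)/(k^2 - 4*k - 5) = (k - 6)/(k - 5)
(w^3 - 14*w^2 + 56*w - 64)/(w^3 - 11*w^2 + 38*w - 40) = (w - 8)/(w - 5)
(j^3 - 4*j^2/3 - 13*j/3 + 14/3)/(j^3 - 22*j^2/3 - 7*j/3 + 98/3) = (j - 1)/(j - 7)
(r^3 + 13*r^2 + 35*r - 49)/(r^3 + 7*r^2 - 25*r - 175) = (r^2 + 6*r - 7)/(r^2 - 25)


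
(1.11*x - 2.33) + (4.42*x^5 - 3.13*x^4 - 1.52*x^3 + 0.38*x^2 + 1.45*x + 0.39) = 4.42*x^5 - 3.13*x^4 - 1.52*x^3 + 0.38*x^2 + 2.56*x - 1.94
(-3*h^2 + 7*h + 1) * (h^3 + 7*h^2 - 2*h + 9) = -3*h^5 - 14*h^4 + 56*h^3 - 34*h^2 + 61*h + 9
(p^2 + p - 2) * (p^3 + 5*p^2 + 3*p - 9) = p^5 + 6*p^4 + 6*p^3 - 16*p^2 - 15*p + 18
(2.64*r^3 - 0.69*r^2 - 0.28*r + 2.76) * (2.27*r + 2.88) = 5.9928*r^4 + 6.0369*r^3 - 2.6228*r^2 + 5.4588*r + 7.9488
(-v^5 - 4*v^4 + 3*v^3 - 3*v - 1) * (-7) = 7*v^5 + 28*v^4 - 21*v^3 + 21*v + 7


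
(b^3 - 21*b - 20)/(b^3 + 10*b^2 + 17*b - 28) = (b^2 - 4*b - 5)/(b^2 + 6*b - 7)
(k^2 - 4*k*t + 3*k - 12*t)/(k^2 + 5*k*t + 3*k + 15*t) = (k - 4*t)/(k + 5*t)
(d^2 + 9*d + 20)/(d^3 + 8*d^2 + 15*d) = (d + 4)/(d*(d + 3))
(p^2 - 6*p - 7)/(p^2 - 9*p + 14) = (p + 1)/(p - 2)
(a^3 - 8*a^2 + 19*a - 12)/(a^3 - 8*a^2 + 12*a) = (a^3 - 8*a^2 + 19*a - 12)/(a*(a^2 - 8*a + 12))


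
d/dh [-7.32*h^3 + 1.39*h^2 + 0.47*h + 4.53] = -21.96*h^2 + 2.78*h + 0.47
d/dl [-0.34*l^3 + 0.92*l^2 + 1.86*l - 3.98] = -1.02*l^2 + 1.84*l + 1.86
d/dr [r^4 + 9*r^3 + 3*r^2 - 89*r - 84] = 4*r^3 + 27*r^2 + 6*r - 89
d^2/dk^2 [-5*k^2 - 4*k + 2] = -10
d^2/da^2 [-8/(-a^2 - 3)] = 48*(a^2 - 1)/(a^2 + 3)^3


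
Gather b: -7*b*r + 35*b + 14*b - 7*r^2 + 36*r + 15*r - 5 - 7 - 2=b*(49 - 7*r) - 7*r^2 + 51*r - 14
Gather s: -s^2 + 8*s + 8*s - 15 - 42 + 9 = -s^2 + 16*s - 48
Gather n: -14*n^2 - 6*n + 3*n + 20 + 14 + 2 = -14*n^2 - 3*n + 36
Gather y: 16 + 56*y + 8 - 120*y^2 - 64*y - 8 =-120*y^2 - 8*y + 16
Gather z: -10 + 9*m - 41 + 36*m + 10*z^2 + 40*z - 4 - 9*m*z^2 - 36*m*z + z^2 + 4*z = 45*m + z^2*(11 - 9*m) + z*(44 - 36*m) - 55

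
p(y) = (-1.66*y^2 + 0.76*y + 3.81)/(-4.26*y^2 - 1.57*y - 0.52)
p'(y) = (0.76 - 3.32*y)/(-4.26*y^2 - 1.57*y - 0.52) + (8.52*y + 1.57)*(-1.66*y^2 + 0.76*y + 3.81)/(-4.26*y^2 - 1.57*y - 0.52)^2 = (5.8438*y^2 + 34.1876*y + 5.5865)/(18.1476*y^4 + 13.3764*y^3 + 6.8953*y^2 + 1.6328*y + 0.2704)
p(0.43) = -1.93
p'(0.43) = 5.44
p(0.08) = -5.74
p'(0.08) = 18.46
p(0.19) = -4.01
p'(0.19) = 13.01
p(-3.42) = 0.40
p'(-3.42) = -0.02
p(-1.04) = -0.35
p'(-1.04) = -1.94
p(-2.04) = 0.31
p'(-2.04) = -0.18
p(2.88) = 0.19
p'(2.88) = 0.09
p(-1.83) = 0.26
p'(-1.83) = -0.26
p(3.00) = 0.20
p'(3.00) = 0.08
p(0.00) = -7.33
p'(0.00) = 20.66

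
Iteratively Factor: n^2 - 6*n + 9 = (n - 3)*(n - 3)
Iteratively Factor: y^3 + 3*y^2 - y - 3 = (y - 1)*(y^2 + 4*y + 3) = (y - 1)*(y + 3)*(y + 1)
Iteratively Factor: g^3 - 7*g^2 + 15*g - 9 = (g - 1)*(g^2 - 6*g + 9) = (g - 3)*(g - 1)*(g - 3)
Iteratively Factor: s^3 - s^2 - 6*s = (s)*(s^2 - s - 6) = s*(s + 2)*(s - 3)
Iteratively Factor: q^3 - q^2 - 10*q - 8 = (q - 4)*(q^2 + 3*q + 2) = (q - 4)*(q + 1)*(q + 2)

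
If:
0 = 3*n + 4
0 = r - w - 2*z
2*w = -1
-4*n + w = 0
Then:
No Solution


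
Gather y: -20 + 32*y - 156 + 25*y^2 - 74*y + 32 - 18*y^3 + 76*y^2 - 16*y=-18*y^3 + 101*y^2 - 58*y - 144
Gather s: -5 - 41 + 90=44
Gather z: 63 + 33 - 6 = 90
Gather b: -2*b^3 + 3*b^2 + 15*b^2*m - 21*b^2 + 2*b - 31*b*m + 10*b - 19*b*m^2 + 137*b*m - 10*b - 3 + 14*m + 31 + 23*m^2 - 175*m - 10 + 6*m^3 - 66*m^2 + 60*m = -2*b^3 + b^2*(15*m - 18) + b*(-19*m^2 + 106*m + 2) + 6*m^3 - 43*m^2 - 101*m + 18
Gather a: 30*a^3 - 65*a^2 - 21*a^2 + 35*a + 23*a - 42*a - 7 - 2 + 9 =30*a^3 - 86*a^2 + 16*a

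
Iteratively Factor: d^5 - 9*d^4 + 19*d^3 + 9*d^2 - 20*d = (d - 4)*(d^4 - 5*d^3 - d^2 + 5*d) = d*(d - 4)*(d^3 - 5*d^2 - d + 5) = d*(d - 4)*(d - 1)*(d^2 - 4*d - 5) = d*(d - 4)*(d - 1)*(d + 1)*(d - 5)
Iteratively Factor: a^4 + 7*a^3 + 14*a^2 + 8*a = (a + 4)*(a^3 + 3*a^2 + 2*a) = (a + 2)*(a + 4)*(a^2 + a) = a*(a + 2)*(a + 4)*(a + 1)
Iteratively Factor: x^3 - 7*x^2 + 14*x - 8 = (x - 2)*(x^2 - 5*x + 4) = (x - 2)*(x - 1)*(x - 4)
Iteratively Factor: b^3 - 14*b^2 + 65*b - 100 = (b - 5)*(b^2 - 9*b + 20) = (b - 5)*(b - 4)*(b - 5)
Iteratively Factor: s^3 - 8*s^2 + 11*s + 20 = (s - 5)*(s^2 - 3*s - 4) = (s - 5)*(s - 4)*(s + 1)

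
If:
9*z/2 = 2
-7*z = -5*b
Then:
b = 28/45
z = 4/9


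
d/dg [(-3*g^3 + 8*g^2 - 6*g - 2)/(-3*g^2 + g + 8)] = (9*g^4 - 6*g^3 - 82*g^2 + 116*g - 46)/(9*g^4 - 6*g^3 - 47*g^2 + 16*g + 64)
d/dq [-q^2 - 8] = -2*q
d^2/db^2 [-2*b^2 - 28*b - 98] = -4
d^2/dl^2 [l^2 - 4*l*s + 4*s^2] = 2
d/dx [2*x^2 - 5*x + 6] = 4*x - 5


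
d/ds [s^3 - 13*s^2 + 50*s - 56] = 3*s^2 - 26*s + 50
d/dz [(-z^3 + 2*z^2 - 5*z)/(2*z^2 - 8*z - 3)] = (-2*z^4 + 16*z^3 + 3*z^2 - 12*z + 15)/(4*z^4 - 32*z^3 + 52*z^2 + 48*z + 9)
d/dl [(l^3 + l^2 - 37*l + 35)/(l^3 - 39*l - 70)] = (-l^4 - 4*l^3 - 354*l^2 - 140*l + 3955)/(l^6 - 78*l^4 - 140*l^3 + 1521*l^2 + 5460*l + 4900)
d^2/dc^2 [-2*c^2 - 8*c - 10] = -4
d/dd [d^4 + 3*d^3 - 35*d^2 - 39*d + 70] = 4*d^3 + 9*d^2 - 70*d - 39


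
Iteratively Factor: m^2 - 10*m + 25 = (m - 5)*(m - 5)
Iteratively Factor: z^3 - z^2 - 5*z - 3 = (z + 1)*(z^2 - 2*z - 3) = (z - 3)*(z + 1)*(z + 1)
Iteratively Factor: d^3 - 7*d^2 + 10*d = (d - 2)*(d^2 - 5*d) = d*(d - 2)*(d - 5)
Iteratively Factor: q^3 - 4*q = (q - 2)*(q^2 + 2*q) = (q - 2)*(q + 2)*(q)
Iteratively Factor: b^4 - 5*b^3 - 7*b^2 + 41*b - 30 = (b + 3)*(b^3 - 8*b^2 + 17*b - 10) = (b - 5)*(b + 3)*(b^2 - 3*b + 2) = (b - 5)*(b - 2)*(b + 3)*(b - 1)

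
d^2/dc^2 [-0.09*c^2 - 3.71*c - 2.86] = -0.180000000000000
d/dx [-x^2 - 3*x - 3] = -2*x - 3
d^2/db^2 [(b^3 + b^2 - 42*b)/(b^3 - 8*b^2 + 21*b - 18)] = 18*(b^4 - 15*b^3 + 18*b^2 + 108*b - 192)/(b^7 - 18*b^6 + 138*b^5 - 584*b^4 + 1473*b^3 - 2214*b^2 + 1836*b - 648)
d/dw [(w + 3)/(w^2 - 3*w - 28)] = (w^2 - 3*w - (w + 3)*(2*w - 3) - 28)/(-w^2 + 3*w + 28)^2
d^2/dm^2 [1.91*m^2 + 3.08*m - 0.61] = 3.82000000000000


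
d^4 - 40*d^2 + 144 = (d - 6)*(d - 2)*(d + 2)*(d + 6)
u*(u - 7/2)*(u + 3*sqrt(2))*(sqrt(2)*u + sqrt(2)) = sqrt(2)*u^4 - 5*sqrt(2)*u^3/2 + 6*u^3 - 15*u^2 - 7*sqrt(2)*u^2/2 - 21*u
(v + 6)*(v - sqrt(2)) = v^2 - sqrt(2)*v + 6*v - 6*sqrt(2)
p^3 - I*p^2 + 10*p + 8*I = (p - 4*I)*(p + I)*(p + 2*I)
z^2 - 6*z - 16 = (z - 8)*(z + 2)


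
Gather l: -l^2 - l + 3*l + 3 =-l^2 + 2*l + 3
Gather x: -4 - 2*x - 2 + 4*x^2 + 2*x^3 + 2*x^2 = 2*x^3 + 6*x^2 - 2*x - 6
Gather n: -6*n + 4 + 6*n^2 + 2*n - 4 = 6*n^2 - 4*n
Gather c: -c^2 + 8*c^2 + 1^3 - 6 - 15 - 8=7*c^2 - 28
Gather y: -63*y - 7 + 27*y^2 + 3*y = 27*y^2 - 60*y - 7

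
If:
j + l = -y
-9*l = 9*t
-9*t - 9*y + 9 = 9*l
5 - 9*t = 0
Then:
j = -4/9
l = -5/9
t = 5/9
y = 1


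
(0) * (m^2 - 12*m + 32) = 0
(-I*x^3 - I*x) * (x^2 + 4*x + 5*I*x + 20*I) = -I*x^5 + 5*x^4 - 4*I*x^4 + 20*x^3 - I*x^3 + 5*x^2 - 4*I*x^2 + 20*x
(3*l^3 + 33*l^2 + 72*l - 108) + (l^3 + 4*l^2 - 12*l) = 4*l^3 + 37*l^2 + 60*l - 108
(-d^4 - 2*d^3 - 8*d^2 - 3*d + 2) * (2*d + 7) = -2*d^5 - 11*d^4 - 30*d^3 - 62*d^2 - 17*d + 14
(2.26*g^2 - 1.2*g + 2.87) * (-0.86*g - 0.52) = -1.9436*g^3 - 0.1432*g^2 - 1.8442*g - 1.4924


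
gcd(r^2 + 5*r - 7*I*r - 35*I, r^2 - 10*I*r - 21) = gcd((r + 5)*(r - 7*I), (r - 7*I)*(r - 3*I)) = r - 7*I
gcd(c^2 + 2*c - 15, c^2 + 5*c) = c + 5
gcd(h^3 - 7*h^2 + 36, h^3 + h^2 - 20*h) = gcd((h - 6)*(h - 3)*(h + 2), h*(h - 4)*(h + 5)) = 1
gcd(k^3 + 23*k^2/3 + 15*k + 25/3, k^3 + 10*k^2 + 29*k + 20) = k^2 + 6*k + 5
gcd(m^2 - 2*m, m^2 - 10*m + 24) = 1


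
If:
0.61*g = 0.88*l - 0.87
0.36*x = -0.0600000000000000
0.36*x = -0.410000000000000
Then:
No Solution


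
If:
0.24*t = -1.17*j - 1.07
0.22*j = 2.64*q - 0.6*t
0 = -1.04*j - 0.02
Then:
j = -0.02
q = -0.99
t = -4.36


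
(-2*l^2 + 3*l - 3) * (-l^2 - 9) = 2*l^4 - 3*l^3 + 21*l^2 - 27*l + 27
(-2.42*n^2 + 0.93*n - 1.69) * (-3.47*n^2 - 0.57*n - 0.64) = 8.3974*n^4 - 1.8477*n^3 + 6.883*n^2 + 0.3681*n + 1.0816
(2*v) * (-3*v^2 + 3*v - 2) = -6*v^3 + 6*v^2 - 4*v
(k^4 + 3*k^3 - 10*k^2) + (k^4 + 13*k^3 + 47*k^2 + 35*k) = 2*k^4 + 16*k^3 + 37*k^2 + 35*k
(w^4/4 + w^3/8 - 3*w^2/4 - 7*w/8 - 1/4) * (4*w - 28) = w^5 - 13*w^4/2 - 13*w^3/2 + 35*w^2/2 + 47*w/2 + 7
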